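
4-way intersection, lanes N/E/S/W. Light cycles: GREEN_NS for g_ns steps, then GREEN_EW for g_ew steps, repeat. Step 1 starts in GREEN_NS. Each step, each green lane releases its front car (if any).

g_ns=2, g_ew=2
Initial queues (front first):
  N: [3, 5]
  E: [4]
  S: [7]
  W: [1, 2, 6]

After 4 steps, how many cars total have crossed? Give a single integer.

Answer: 6

Derivation:
Step 1 [NS]: N:car3-GO,E:wait,S:car7-GO,W:wait | queues: N=1 E=1 S=0 W=3
Step 2 [NS]: N:car5-GO,E:wait,S:empty,W:wait | queues: N=0 E=1 S=0 W=3
Step 3 [EW]: N:wait,E:car4-GO,S:wait,W:car1-GO | queues: N=0 E=0 S=0 W=2
Step 4 [EW]: N:wait,E:empty,S:wait,W:car2-GO | queues: N=0 E=0 S=0 W=1
Cars crossed by step 4: 6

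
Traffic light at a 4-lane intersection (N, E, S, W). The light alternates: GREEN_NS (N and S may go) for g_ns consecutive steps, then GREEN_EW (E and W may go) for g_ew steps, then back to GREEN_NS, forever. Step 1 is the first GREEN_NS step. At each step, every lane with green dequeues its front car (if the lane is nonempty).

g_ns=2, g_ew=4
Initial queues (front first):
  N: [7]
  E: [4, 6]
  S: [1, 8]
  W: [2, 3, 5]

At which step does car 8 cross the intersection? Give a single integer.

Step 1 [NS]: N:car7-GO,E:wait,S:car1-GO,W:wait | queues: N=0 E=2 S=1 W=3
Step 2 [NS]: N:empty,E:wait,S:car8-GO,W:wait | queues: N=0 E=2 S=0 W=3
Step 3 [EW]: N:wait,E:car4-GO,S:wait,W:car2-GO | queues: N=0 E=1 S=0 W=2
Step 4 [EW]: N:wait,E:car6-GO,S:wait,W:car3-GO | queues: N=0 E=0 S=0 W=1
Step 5 [EW]: N:wait,E:empty,S:wait,W:car5-GO | queues: N=0 E=0 S=0 W=0
Car 8 crosses at step 2

2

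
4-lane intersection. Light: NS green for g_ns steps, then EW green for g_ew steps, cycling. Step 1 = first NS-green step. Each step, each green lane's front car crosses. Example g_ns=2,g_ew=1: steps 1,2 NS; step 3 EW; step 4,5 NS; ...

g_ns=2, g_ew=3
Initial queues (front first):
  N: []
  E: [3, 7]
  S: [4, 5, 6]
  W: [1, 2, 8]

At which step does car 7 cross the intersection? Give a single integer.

Step 1 [NS]: N:empty,E:wait,S:car4-GO,W:wait | queues: N=0 E=2 S=2 W=3
Step 2 [NS]: N:empty,E:wait,S:car5-GO,W:wait | queues: N=0 E=2 S=1 W=3
Step 3 [EW]: N:wait,E:car3-GO,S:wait,W:car1-GO | queues: N=0 E=1 S=1 W=2
Step 4 [EW]: N:wait,E:car7-GO,S:wait,W:car2-GO | queues: N=0 E=0 S=1 W=1
Step 5 [EW]: N:wait,E:empty,S:wait,W:car8-GO | queues: N=0 E=0 S=1 W=0
Step 6 [NS]: N:empty,E:wait,S:car6-GO,W:wait | queues: N=0 E=0 S=0 W=0
Car 7 crosses at step 4

4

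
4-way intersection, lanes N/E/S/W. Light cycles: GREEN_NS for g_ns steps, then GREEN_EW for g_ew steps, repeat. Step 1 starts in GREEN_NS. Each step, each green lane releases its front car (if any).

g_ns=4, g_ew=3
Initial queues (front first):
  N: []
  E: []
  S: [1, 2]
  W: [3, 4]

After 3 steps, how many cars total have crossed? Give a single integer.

Answer: 2

Derivation:
Step 1 [NS]: N:empty,E:wait,S:car1-GO,W:wait | queues: N=0 E=0 S=1 W=2
Step 2 [NS]: N:empty,E:wait,S:car2-GO,W:wait | queues: N=0 E=0 S=0 W=2
Step 3 [NS]: N:empty,E:wait,S:empty,W:wait | queues: N=0 E=0 S=0 W=2
Cars crossed by step 3: 2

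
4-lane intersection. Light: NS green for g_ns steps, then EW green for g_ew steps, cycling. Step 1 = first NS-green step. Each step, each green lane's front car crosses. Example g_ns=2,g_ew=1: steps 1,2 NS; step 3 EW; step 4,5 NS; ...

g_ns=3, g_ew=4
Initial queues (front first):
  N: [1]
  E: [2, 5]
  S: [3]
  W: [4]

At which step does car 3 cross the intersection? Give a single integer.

Step 1 [NS]: N:car1-GO,E:wait,S:car3-GO,W:wait | queues: N=0 E=2 S=0 W=1
Step 2 [NS]: N:empty,E:wait,S:empty,W:wait | queues: N=0 E=2 S=0 W=1
Step 3 [NS]: N:empty,E:wait,S:empty,W:wait | queues: N=0 E=2 S=0 W=1
Step 4 [EW]: N:wait,E:car2-GO,S:wait,W:car4-GO | queues: N=0 E=1 S=0 W=0
Step 5 [EW]: N:wait,E:car5-GO,S:wait,W:empty | queues: N=0 E=0 S=0 W=0
Car 3 crosses at step 1

1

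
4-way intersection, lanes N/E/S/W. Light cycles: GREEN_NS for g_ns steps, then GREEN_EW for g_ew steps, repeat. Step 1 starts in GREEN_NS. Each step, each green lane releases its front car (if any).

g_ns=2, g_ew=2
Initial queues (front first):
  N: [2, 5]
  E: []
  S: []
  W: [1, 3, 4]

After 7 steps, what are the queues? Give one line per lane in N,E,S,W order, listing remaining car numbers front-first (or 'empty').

Step 1 [NS]: N:car2-GO,E:wait,S:empty,W:wait | queues: N=1 E=0 S=0 W=3
Step 2 [NS]: N:car5-GO,E:wait,S:empty,W:wait | queues: N=0 E=0 S=0 W=3
Step 3 [EW]: N:wait,E:empty,S:wait,W:car1-GO | queues: N=0 E=0 S=0 W=2
Step 4 [EW]: N:wait,E:empty,S:wait,W:car3-GO | queues: N=0 E=0 S=0 W=1
Step 5 [NS]: N:empty,E:wait,S:empty,W:wait | queues: N=0 E=0 S=0 W=1
Step 6 [NS]: N:empty,E:wait,S:empty,W:wait | queues: N=0 E=0 S=0 W=1
Step 7 [EW]: N:wait,E:empty,S:wait,W:car4-GO | queues: N=0 E=0 S=0 W=0

N: empty
E: empty
S: empty
W: empty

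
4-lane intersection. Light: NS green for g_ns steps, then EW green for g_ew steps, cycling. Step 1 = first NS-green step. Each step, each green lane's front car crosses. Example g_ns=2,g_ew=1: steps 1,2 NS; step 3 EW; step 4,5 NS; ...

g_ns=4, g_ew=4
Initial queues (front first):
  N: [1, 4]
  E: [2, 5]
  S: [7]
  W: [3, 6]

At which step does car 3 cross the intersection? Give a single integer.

Step 1 [NS]: N:car1-GO,E:wait,S:car7-GO,W:wait | queues: N=1 E=2 S=0 W=2
Step 2 [NS]: N:car4-GO,E:wait,S:empty,W:wait | queues: N=0 E=2 S=0 W=2
Step 3 [NS]: N:empty,E:wait,S:empty,W:wait | queues: N=0 E=2 S=0 W=2
Step 4 [NS]: N:empty,E:wait,S:empty,W:wait | queues: N=0 E=2 S=0 W=2
Step 5 [EW]: N:wait,E:car2-GO,S:wait,W:car3-GO | queues: N=0 E=1 S=0 W=1
Step 6 [EW]: N:wait,E:car5-GO,S:wait,W:car6-GO | queues: N=0 E=0 S=0 W=0
Car 3 crosses at step 5

5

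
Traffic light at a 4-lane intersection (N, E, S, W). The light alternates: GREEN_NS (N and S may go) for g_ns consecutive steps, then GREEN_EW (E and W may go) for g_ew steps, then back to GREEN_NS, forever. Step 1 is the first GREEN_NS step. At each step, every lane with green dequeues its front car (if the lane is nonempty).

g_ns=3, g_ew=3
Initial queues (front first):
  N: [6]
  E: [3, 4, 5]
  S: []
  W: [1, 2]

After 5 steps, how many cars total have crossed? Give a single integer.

Answer: 5

Derivation:
Step 1 [NS]: N:car6-GO,E:wait,S:empty,W:wait | queues: N=0 E=3 S=0 W=2
Step 2 [NS]: N:empty,E:wait,S:empty,W:wait | queues: N=0 E=3 S=0 W=2
Step 3 [NS]: N:empty,E:wait,S:empty,W:wait | queues: N=0 E=3 S=0 W=2
Step 4 [EW]: N:wait,E:car3-GO,S:wait,W:car1-GO | queues: N=0 E=2 S=0 W=1
Step 5 [EW]: N:wait,E:car4-GO,S:wait,W:car2-GO | queues: N=0 E=1 S=0 W=0
Cars crossed by step 5: 5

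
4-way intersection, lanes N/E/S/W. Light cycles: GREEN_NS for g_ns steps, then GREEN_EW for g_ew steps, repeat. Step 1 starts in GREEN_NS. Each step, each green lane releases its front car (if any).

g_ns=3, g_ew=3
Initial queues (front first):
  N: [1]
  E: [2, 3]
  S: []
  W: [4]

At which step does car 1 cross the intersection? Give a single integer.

Step 1 [NS]: N:car1-GO,E:wait,S:empty,W:wait | queues: N=0 E=2 S=0 W=1
Step 2 [NS]: N:empty,E:wait,S:empty,W:wait | queues: N=0 E=2 S=0 W=1
Step 3 [NS]: N:empty,E:wait,S:empty,W:wait | queues: N=0 E=2 S=0 W=1
Step 4 [EW]: N:wait,E:car2-GO,S:wait,W:car4-GO | queues: N=0 E=1 S=0 W=0
Step 5 [EW]: N:wait,E:car3-GO,S:wait,W:empty | queues: N=0 E=0 S=0 W=0
Car 1 crosses at step 1

1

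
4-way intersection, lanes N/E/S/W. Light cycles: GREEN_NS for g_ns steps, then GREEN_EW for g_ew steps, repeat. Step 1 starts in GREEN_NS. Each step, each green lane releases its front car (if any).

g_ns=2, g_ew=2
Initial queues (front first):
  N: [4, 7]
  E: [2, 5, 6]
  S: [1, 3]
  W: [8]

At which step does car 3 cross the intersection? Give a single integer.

Step 1 [NS]: N:car4-GO,E:wait,S:car1-GO,W:wait | queues: N=1 E=3 S=1 W=1
Step 2 [NS]: N:car7-GO,E:wait,S:car3-GO,W:wait | queues: N=0 E=3 S=0 W=1
Step 3 [EW]: N:wait,E:car2-GO,S:wait,W:car8-GO | queues: N=0 E=2 S=0 W=0
Step 4 [EW]: N:wait,E:car5-GO,S:wait,W:empty | queues: N=0 E=1 S=0 W=0
Step 5 [NS]: N:empty,E:wait,S:empty,W:wait | queues: N=0 E=1 S=0 W=0
Step 6 [NS]: N:empty,E:wait,S:empty,W:wait | queues: N=0 E=1 S=0 W=0
Step 7 [EW]: N:wait,E:car6-GO,S:wait,W:empty | queues: N=0 E=0 S=0 W=0
Car 3 crosses at step 2

2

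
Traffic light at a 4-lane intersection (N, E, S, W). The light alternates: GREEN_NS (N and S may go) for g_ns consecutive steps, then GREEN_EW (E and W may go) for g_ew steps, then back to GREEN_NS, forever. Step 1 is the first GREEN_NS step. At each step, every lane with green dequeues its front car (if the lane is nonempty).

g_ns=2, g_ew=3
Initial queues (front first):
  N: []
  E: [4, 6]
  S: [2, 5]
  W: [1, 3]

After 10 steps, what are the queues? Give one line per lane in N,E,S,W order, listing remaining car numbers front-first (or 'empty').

Step 1 [NS]: N:empty,E:wait,S:car2-GO,W:wait | queues: N=0 E=2 S=1 W=2
Step 2 [NS]: N:empty,E:wait,S:car5-GO,W:wait | queues: N=0 E=2 S=0 W=2
Step 3 [EW]: N:wait,E:car4-GO,S:wait,W:car1-GO | queues: N=0 E=1 S=0 W=1
Step 4 [EW]: N:wait,E:car6-GO,S:wait,W:car3-GO | queues: N=0 E=0 S=0 W=0

N: empty
E: empty
S: empty
W: empty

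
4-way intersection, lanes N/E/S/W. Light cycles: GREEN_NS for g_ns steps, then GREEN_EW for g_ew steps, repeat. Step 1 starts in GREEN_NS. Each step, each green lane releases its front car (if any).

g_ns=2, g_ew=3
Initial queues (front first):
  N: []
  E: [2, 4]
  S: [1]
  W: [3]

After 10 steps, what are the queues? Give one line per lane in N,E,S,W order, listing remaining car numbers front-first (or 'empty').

Step 1 [NS]: N:empty,E:wait,S:car1-GO,W:wait | queues: N=0 E=2 S=0 W=1
Step 2 [NS]: N:empty,E:wait,S:empty,W:wait | queues: N=0 E=2 S=0 W=1
Step 3 [EW]: N:wait,E:car2-GO,S:wait,W:car3-GO | queues: N=0 E=1 S=0 W=0
Step 4 [EW]: N:wait,E:car4-GO,S:wait,W:empty | queues: N=0 E=0 S=0 W=0

N: empty
E: empty
S: empty
W: empty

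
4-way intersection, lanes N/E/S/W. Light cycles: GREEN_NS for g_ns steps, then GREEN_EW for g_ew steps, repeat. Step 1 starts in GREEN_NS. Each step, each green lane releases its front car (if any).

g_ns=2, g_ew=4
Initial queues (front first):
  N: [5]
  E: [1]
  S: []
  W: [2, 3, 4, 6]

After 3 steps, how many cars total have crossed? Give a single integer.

Step 1 [NS]: N:car5-GO,E:wait,S:empty,W:wait | queues: N=0 E=1 S=0 W=4
Step 2 [NS]: N:empty,E:wait,S:empty,W:wait | queues: N=0 E=1 S=0 W=4
Step 3 [EW]: N:wait,E:car1-GO,S:wait,W:car2-GO | queues: N=0 E=0 S=0 W=3
Cars crossed by step 3: 3

Answer: 3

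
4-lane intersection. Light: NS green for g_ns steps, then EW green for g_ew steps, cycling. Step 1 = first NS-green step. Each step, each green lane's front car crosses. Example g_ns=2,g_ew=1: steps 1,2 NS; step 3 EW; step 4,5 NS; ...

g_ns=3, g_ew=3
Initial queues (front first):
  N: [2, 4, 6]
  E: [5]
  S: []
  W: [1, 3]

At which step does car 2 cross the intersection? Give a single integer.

Step 1 [NS]: N:car2-GO,E:wait,S:empty,W:wait | queues: N=2 E=1 S=0 W=2
Step 2 [NS]: N:car4-GO,E:wait,S:empty,W:wait | queues: N=1 E=1 S=0 W=2
Step 3 [NS]: N:car6-GO,E:wait,S:empty,W:wait | queues: N=0 E=1 S=0 W=2
Step 4 [EW]: N:wait,E:car5-GO,S:wait,W:car1-GO | queues: N=0 E=0 S=0 W=1
Step 5 [EW]: N:wait,E:empty,S:wait,W:car3-GO | queues: N=0 E=0 S=0 W=0
Car 2 crosses at step 1

1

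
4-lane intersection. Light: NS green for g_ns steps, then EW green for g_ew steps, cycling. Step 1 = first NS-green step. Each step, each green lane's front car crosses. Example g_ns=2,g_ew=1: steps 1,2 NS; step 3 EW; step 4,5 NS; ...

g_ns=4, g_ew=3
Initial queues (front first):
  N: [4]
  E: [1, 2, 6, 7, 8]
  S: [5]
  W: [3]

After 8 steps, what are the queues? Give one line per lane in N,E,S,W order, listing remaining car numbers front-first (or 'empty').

Step 1 [NS]: N:car4-GO,E:wait,S:car5-GO,W:wait | queues: N=0 E=5 S=0 W=1
Step 2 [NS]: N:empty,E:wait,S:empty,W:wait | queues: N=0 E=5 S=0 W=1
Step 3 [NS]: N:empty,E:wait,S:empty,W:wait | queues: N=0 E=5 S=0 W=1
Step 4 [NS]: N:empty,E:wait,S:empty,W:wait | queues: N=0 E=5 S=0 W=1
Step 5 [EW]: N:wait,E:car1-GO,S:wait,W:car3-GO | queues: N=0 E=4 S=0 W=0
Step 6 [EW]: N:wait,E:car2-GO,S:wait,W:empty | queues: N=0 E=3 S=0 W=0
Step 7 [EW]: N:wait,E:car6-GO,S:wait,W:empty | queues: N=0 E=2 S=0 W=0
Step 8 [NS]: N:empty,E:wait,S:empty,W:wait | queues: N=0 E=2 S=0 W=0

N: empty
E: 7 8
S: empty
W: empty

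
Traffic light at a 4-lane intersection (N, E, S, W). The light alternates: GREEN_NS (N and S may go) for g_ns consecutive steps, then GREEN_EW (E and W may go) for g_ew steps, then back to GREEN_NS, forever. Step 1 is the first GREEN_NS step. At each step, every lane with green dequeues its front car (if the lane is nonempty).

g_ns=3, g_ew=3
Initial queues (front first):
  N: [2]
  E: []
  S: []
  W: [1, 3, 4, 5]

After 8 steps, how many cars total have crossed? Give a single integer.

Answer: 4

Derivation:
Step 1 [NS]: N:car2-GO,E:wait,S:empty,W:wait | queues: N=0 E=0 S=0 W=4
Step 2 [NS]: N:empty,E:wait,S:empty,W:wait | queues: N=0 E=0 S=0 W=4
Step 3 [NS]: N:empty,E:wait,S:empty,W:wait | queues: N=0 E=0 S=0 W=4
Step 4 [EW]: N:wait,E:empty,S:wait,W:car1-GO | queues: N=0 E=0 S=0 W=3
Step 5 [EW]: N:wait,E:empty,S:wait,W:car3-GO | queues: N=0 E=0 S=0 W=2
Step 6 [EW]: N:wait,E:empty,S:wait,W:car4-GO | queues: N=0 E=0 S=0 W=1
Step 7 [NS]: N:empty,E:wait,S:empty,W:wait | queues: N=0 E=0 S=0 W=1
Step 8 [NS]: N:empty,E:wait,S:empty,W:wait | queues: N=0 E=0 S=0 W=1
Cars crossed by step 8: 4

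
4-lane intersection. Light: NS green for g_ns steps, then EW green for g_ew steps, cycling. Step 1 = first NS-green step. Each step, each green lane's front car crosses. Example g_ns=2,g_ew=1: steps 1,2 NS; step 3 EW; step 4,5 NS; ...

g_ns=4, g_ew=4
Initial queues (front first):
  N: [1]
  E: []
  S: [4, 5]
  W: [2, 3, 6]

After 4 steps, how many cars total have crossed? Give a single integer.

Step 1 [NS]: N:car1-GO,E:wait,S:car4-GO,W:wait | queues: N=0 E=0 S=1 W=3
Step 2 [NS]: N:empty,E:wait,S:car5-GO,W:wait | queues: N=0 E=0 S=0 W=3
Step 3 [NS]: N:empty,E:wait,S:empty,W:wait | queues: N=0 E=0 S=0 W=3
Step 4 [NS]: N:empty,E:wait,S:empty,W:wait | queues: N=0 E=0 S=0 W=3
Cars crossed by step 4: 3

Answer: 3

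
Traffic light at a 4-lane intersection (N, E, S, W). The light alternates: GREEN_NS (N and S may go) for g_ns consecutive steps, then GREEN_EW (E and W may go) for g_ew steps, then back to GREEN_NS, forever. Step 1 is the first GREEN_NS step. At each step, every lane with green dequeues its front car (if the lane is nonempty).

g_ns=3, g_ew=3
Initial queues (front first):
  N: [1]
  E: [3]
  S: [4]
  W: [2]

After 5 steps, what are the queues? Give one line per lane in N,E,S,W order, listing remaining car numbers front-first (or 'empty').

Step 1 [NS]: N:car1-GO,E:wait,S:car4-GO,W:wait | queues: N=0 E=1 S=0 W=1
Step 2 [NS]: N:empty,E:wait,S:empty,W:wait | queues: N=0 E=1 S=0 W=1
Step 3 [NS]: N:empty,E:wait,S:empty,W:wait | queues: N=0 E=1 S=0 W=1
Step 4 [EW]: N:wait,E:car3-GO,S:wait,W:car2-GO | queues: N=0 E=0 S=0 W=0

N: empty
E: empty
S: empty
W: empty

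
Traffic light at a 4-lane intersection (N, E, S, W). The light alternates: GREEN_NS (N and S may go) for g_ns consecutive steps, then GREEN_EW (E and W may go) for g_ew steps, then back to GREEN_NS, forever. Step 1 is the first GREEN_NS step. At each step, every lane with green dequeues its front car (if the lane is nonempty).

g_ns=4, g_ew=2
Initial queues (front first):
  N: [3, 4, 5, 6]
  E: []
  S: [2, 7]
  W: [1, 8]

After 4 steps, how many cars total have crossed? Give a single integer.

Answer: 6

Derivation:
Step 1 [NS]: N:car3-GO,E:wait,S:car2-GO,W:wait | queues: N=3 E=0 S=1 W=2
Step 2 [NS]: N:car4-GO,E:wait,S:car7-GO,W:wait | queues: N=2 E=0 S=0 W=2
Step 3 [NS]: N:car5-GO,E:wait,S:empty,W:wait | queues: N=1 E=0 S=0 W=2
Step 4 [NS]: N:car6-GO,E:wait,S:empty,W:wait | queues: N=0 E=0 S=0 W=2
Cars crossed by step 4: 6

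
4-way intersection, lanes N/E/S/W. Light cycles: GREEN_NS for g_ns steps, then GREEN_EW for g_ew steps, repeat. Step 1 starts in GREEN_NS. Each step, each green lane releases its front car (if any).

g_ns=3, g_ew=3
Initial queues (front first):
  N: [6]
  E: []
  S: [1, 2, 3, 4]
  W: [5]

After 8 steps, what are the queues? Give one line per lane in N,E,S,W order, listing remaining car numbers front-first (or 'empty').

Step 1 [NS]: N:car6-GO,E:wait,S:car1-GO,W:wait | queues: N=0 E=0 S=3 W=1
Step 2 [NS]: N:empty,E:wait,S:car2-GO,W:wait | queues: N=0 E=0 S=2 W=1
Step 3 [NS]: N:empty,E:wait,S:car3-GO,W:wait | queues: N=0 E=0 S=1 W=1
Step 4 [EW]: N:wait,E:empty,S:wait,W:car5-GO | queues: N=0 E=0 S=1 W=0
Step 5 [EW]: N:wait,E:empty,S:wait,W:empty | queues: N=0 E=0 S=1 W=0
Step 6 [EW]: N:wait,E:empty,S:wait,W:empty | queues: N=0 E=0 S=1 W=0
Step 7 [NS]: N:empty,E:wait,S:car4-GO,W:wait | queues: N=0 E=0 S=0 W=0

N: empty
E: empty
S: empty
W: empty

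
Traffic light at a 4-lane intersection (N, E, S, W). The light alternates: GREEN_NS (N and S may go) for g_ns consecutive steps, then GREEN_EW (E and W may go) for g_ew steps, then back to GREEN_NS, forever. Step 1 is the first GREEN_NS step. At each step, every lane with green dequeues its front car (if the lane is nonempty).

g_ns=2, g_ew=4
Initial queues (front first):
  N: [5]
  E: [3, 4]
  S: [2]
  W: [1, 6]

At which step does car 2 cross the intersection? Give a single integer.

Step 1 [NS]: N:car5-GO,E:wait,S:car2-GO,W:wait | queues: N=0 E=2 S=0 W=2
Step 2 [NS]: N:empty,E:wait,S:empty,W:wait | queues: N=0 E=2 S=0 W=2
Step 3 [EW]: N:wait,E:car3-GO,S:wait,W:car1-GO | queues: N=0 E=1 S=0 W=1
Step 4 [EW]: N:wait,E:car4-GO,S:wait,W:car6-GO | queues: N=0 E=0 S=0 W=0
Car 2 crosses at step 1

1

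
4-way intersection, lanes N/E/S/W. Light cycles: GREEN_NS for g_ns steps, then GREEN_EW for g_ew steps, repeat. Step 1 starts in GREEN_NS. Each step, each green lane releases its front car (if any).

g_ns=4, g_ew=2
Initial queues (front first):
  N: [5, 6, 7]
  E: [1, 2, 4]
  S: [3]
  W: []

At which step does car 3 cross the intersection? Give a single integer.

Step 1 [NS]: N:car5-GO,E:wait,S:car3-GO,W:wait | queues: N=2 E=3 S=0 W=0
Step 2 [NS]: N:car6-GO,E:wait,S:empty,W:wait | queues: N=1 E=3 S=0 W=0
Step 3 [NS]: N:car7-GO,E:wait,S:empty,W:wait | queues: N=0 E=3 S=0 W=0
Step 4 [NS]: N:empty,E:wait,S:empty,W:wait | queues: N=0 E=3 S=0 W=0
Step 5 [EW]: N:wait,E:car1-GO,S:wait,W:empty | queues: N=0 E=2 S=0 W=0
Step 6 [EW]: N:wait,E:car2-GO,S:wait,W:empty | queues: N=0 E=1 S=0 W=0
Step 7 [NS]: N:empty,E:wait,S:empty,W:wait | queues: N=0 E=1 S=0 W=0
Step 8 [NS]: N:empty,E:wait,S:empty,W:wait | queues: N=0 E=1 S=0 W=0
Step 9 [NS]: N:empty,E:wait,S:empty,W:wait | queues: N=0 E=1 S=0 W=0
Step 10 [NS]: N:empty,E:wait,S:empty,W:wait | queues: N=0 E=1 S=0 W=0
Step 11 [EW]: N:wait,E:car4-GO,S:wait,W:empty | queues: N=0 E=0 S=0 W=0
Car 3 crosses at step 1

1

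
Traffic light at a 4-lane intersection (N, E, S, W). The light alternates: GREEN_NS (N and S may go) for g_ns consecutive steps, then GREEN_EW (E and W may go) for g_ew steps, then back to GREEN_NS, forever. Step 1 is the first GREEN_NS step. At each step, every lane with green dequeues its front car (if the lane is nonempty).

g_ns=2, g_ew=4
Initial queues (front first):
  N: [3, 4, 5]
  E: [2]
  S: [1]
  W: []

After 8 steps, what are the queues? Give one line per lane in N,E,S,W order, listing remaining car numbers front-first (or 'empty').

Step 1 [NS]: N:car3-GO,E:wait,S:car1-GO,W:wait | queues: N=2 E=1 S=0 W=0
Step 2 [NS]: N:car4-GO,E:wait,S:empty,W:wait | queues: N=1 E=1 S=0 W=0
Step 3 [EW]: N:wait,E:car2-GO,S:wait,W:empty | queues: N=1 E=0 S=0 W=0
Step 4 [EW]: N:wait,E:empty,S:wait,W:empty | queues: N=1 E=0 S=0 W=0
Step 5 [EW]: N:wait,E:empty,S:wait,W:empty | queues: N=1 E=0 S=0 W=0
Step 6 [EW]: N:wait,E:empty,S:wait,W:empty | queues: N=1 E=0 S=0 W=0
Step 7 [NS]: N:car5-GO,E:wait,S:empty,W:wait | queues: N=0 E=0 S=0 W=0

N: empty
E: empty
S: empty
W: empty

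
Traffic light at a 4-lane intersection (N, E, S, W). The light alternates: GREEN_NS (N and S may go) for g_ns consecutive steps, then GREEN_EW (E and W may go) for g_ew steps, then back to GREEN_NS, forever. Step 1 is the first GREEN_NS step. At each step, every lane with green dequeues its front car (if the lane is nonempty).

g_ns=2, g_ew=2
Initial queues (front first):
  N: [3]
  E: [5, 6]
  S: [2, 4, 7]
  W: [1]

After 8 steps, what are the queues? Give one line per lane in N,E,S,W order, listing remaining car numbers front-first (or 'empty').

Step 1 [NS]: N:car3-GO,E:wait,S:car2-GO,W:wait | queues: N=0 E=2 S=2 W=1
Step 2 [NS]: N:empty,E:wait,S:car4-GO,W:wait | queues: N=0 E=2 S=1 W=1
Step 3 [EW]: N:wait,E:car5-GO,S:wait,W:car1-GO | queues: N=0 E=1 S=1 W=0
Step 4 [EW]: N:wait,E:car6-GO,S:wait,W:empty | queues: N=0 E=0 S=1 W=0
Step 5 [NS]: N:empty,E:wait,S:car7-GO,W:wait | queues: N=0 E=0 S=0 W=0

N: empty
E: empty
S: empty
W: empty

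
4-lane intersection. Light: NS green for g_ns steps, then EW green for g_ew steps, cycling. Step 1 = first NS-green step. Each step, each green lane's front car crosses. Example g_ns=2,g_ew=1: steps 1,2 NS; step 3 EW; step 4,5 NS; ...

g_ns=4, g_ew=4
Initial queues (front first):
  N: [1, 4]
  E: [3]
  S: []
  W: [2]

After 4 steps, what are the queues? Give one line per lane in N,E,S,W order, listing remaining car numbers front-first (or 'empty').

Step 1 [NS]: N:car1-GO,E:wait,S:empty,W:wait | queues: N=1 E=1 S=0 W=1
Step 2 [NS]: N:car4-GO,E:wait,S:empty,W:wait | queues: N=0 E=1 S=0 W=1
Step 3 [NS]: N:empty,E:wait,S:empty,W:wait | queues: N=0 E=1 S=0 W=1
Step 4 [NS]: N:empty,E:wait,S:empty,W:wait | queues: N=0 E=1 S=0 W=1

N: empty
E: 3
S: empty
W: 2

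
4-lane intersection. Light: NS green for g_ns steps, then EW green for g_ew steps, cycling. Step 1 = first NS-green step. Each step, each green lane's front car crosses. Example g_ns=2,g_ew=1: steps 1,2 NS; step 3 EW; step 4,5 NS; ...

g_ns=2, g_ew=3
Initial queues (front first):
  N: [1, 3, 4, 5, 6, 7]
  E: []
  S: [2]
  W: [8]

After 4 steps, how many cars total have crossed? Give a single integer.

Step 1 [NS]: N:car1-GO,E:wait,S:car2-GO,W:wait | queues: N=5 E=0 S=0 W=1
Step 2 [NS]: N:car3-GO,E:wait,S:empty,W:wait | queues: N=4 E=0 S=0 W=1
Step 3 [EW]: N:wait,E:empty,S:wait,W:car8-GO | queues: N=4 E=0 S=0 W=0
Step 4 [EW]: N:wait,E:empty,S:wait,W:empty | queues: N=4 E=0 S=0 W=0
Cars crossed by step 4: 4

Answer: 4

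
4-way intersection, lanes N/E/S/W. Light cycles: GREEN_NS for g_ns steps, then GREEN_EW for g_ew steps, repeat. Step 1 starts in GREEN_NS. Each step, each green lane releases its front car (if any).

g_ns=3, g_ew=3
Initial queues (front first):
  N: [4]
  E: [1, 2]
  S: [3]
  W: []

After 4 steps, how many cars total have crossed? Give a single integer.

Answer: 3

Derivation:
Step 1 [NS]: N:car4-GO,E:wait,S:car3-GO,W:wait | queues: N=0 E=2 S=0 W=0
Step 2 [NS]: N:empty,E:wait,S:empty,W:wait | queues: N=0 E=2 S=0 W=0
Step 3 [NS]: N:empty,E:wait,S:empty,W:wait | queues: N=0 E=2 S=0 W=0
Step 4 [EW]: N:wait,E:car1-GO,S:wait,W:empty | queues: N=0 E=1 S=0 W=0
Cars crossed by step 4: 3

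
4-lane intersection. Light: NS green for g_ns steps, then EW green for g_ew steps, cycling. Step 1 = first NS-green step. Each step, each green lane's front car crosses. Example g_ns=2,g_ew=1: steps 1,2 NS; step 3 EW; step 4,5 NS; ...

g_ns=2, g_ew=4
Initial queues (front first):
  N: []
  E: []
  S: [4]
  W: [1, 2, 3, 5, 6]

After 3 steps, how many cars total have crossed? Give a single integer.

Answer: 2

Derivation:
Step 1 [NS]: N:empty,E:wait,S:car4-GO,W:wait | queues: N=0 E=0 S=0 W=5
Step 2 [NS]: N:empty,E:wait,S:empty,W:wait | queues: N=0 E=0 S=0 W=5
Step 3 [EW]: N:wait,E:empty,S:wait,W:car1-GO | queues: N=0 E=0 S=0 W=4
Cars crossed by step 3: 2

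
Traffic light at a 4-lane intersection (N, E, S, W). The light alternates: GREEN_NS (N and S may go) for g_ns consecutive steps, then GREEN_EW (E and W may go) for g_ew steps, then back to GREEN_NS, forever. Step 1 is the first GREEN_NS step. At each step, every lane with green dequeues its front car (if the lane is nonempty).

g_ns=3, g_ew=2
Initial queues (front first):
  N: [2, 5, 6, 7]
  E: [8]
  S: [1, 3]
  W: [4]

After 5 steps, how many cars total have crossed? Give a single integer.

Answer: 7

Derivation:
Step 1 [NS]: N:car2-GO,E:wait,S:car1-GO,W:wait | queues: N=3 E=1 S=1 W=1
Step 2 [NS]: N:car5-GO,E:wait,S:car3-GO,W:wait | queues: N=2 E=1 S=0 W=1
Step 3 [NS]: N:car6-GO,E:wait,S:empty,W:wait | queues: N=1 E=1 S=0 W=1
Step 4 [EW]: N:wait,E:car8-GO,S:wait,W:car4-GO | queues: N=1 E=0 S=0 W=0
Step 5 [EW]: N:wait,E:empty,S:wait,W:empty | queues: N=1 E=0 S=0 W=0
Cars crossed by step 5: 7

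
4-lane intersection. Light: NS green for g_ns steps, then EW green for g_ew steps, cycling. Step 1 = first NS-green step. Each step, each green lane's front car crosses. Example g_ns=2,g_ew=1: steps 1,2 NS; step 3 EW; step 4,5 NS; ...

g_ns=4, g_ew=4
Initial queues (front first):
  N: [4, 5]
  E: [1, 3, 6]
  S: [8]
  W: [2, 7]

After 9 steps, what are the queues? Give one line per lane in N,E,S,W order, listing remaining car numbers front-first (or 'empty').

Step 1 [NS]: N:car4-GO,E:wait,S:car8-GO,W:wait | queues: N=1 E=3 S=0 W=2
Step 2 [NS]: N:car5-GO,E:wait,S:empty,W:wait | queues: N=0 E=3 S=0 W=2
Step 3 [NS]: N:empty,E:wait,S:empty,W:wait | queues: N=0 E=3 S=0 W=2
Step 4 [NS]: N:empty,E:wait,S:empty,W:wait | queues: N=0 E=3 S=0 W=2
Step 5 [EW]: N:wait,E:car1-GO,S:wait,W:car2-GO | queues: N=0 E=2 S=0 W=1
Step 6 [EW]: N:wait,E:car3-GO,S:wait,W:car7-GO | queues: N=0 E=1 S=0 W=0
Step 7 [EW]: N:wait,E:car6-GO,S:wait,W:empty | queues: N=0 E=0 S=0 W=0

N: empty
E: empty
S: empty
W: empty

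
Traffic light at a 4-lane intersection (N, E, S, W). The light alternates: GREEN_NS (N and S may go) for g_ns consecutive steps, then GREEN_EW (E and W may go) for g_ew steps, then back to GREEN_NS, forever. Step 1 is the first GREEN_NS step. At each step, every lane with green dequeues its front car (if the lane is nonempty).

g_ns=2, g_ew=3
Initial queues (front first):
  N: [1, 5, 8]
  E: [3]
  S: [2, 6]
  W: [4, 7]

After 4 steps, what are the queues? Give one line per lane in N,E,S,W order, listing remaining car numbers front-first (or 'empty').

Step 1 [NS]: N:car1-GO,E:wait,S:car2-GO,W:wait | queues: N=2 E=1 S=1 W=2
Step 2 [NS]: N:car5-GO,E:wait,S:car6-GO,W:wait | queues: N=1 E=1 S=0 W=2
Step 3 [EW]: N:wait,E:car3-GO,S:wait,W:car4-GO | queues: N=1 E=0 S=0 W=1
Step 4 [EW]: N:wait,E:empty,S:wait,W:car7-GO | queues: N=1 E=0 S=0 W=0

N: 8
E: empty
S: empty
W: empty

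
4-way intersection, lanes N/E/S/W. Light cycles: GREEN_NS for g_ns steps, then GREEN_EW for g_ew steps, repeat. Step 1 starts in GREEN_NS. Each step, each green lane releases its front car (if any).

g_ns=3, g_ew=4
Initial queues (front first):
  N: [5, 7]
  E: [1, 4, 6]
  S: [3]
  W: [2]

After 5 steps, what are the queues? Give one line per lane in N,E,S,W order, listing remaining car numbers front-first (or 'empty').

Step 1 [NS]: N:car5-GO,E:wait,S:car3-GO,W:wait | queues: N=1 E=3 S=0 W=1
Step 2 [NS]: N:car7-GO,E:wait,S:empty,W:wait | queues: N=0 E=3 S=0 W=1
Step 3 [NS]: N:empty,E:wait,S:empty,W:wait | queues: N=0 E=3 S=0 W=1
Step 4 [EW]: N:wait,E:car1-GO,S:wait,W:car2-GO | queues: N=0 E=2 S=0 W=0
Step 5 [EW]: N:wait,E:car4-GO,S:wait,W:empty | queues: N=0 E=1 S=0 W=0

N: empty
E: 6
S: empty
W: empty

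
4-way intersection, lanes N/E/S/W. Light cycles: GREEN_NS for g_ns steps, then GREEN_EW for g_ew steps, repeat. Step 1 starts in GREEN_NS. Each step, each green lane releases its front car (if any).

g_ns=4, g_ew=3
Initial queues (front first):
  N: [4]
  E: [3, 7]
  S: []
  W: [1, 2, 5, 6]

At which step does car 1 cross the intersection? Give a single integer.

Step 1 [NS]: N:car4-GO,E:wait,S:empty,W:wait | queues: N=0 E=2 S=0 W=4
Step 2 [NS]: N:empty,E:wait,S:empty,W:wait | queues: N=0 E=2 S=0 W=4
Step 3 [NS]: N:empty,E:wait,S:empty,W:wait | queues: N=0 E=2 S=0 W=4
Step 4 [NS]: N:empty,E:wait,S:empty,W:wait | queues: N=0 E=2 S=0 W=4
Step 5 [EW]: N:wait,E:car3-GO,S:wait,W:car1-GO | queues: N=0 E=1 S=0 W=3
Step 6 [EW]: N:wait,E:car7-GO,S:wait,W:car2-GO | queues: N=0 E=0 S=0 W=2
Step 7 [EW]: N:wait,E:empty,S:wait,W:car5-GO | queues: N=0 E=0 S=0 W=1
Step 8 [NS]: N:empty,E:wait,S:empty,W:wait | queues: N=0 E=0 S=0 W=1
Step 9 [NS]: N:empty,E:wait,S:empty,W:wait | queues: N=0 E=0 S=0 W=1
Step 10 [NS]: N:empty,E:wait,S:empty,W:wait | queues: N=0 E=0 S=0 W=1
Step 11 [NS]: N:empty,E:wait,S:empty,W:wait | queues: N=0 E=0 S=0 W=1
Step 12 [EW]: N:wait,E:empty,S:wait,W:car6-GO | queues: N=0 E=0 S=0 W=0
Car 1 crosses at step 5

5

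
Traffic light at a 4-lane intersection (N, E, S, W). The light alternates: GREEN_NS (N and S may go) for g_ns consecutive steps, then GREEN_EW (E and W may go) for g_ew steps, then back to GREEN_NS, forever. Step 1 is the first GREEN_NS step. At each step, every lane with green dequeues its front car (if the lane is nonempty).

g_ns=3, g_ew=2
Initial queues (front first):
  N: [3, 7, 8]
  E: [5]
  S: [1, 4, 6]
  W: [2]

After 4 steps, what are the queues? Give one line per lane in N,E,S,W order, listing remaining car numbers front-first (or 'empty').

Step 1 [NS]: N:car3-GO,E:wait,S:car1-GO,W:wait | queues: N=2 E=1 S=2 W=1
Step 2 [NS]: N:car7-GO,E:wait,S:car4-GO,W:wait | queues: N=1 E=1 S=1 W=1
Step 3 [NS]: N:car8-GO,E:wait,S:car6-GO,W:wait | queues: N=0 E=1 S=0 W=1
Step 4 [EW]: N:wait,E:car5-GO,S:wait,W:car2-GO | queues: N=0 E=0 S=0 W=0

N: empty
E: empty
S: empty
W: empty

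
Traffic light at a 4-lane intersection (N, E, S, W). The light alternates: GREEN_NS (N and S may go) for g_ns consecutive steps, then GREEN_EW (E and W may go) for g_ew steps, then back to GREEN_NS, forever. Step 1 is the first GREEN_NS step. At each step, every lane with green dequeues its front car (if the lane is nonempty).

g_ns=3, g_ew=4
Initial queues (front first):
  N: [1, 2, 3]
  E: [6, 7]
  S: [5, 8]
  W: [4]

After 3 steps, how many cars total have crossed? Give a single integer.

Step 1 [NS]: N:car1-GO,E:wait,S:car5-GO,W:wait | queues: N=2 E=2 S=1 W=1
Step 2 [NS]: N:car2-GO,E:wait,S:car8-GO,W:wait | queues: N=1 E=2 S=0 W=1
Step 3 [NS]: N:car3-GO,E:wait,S:empty,W:wait | queues: N=0 E=2 S=0 W=1
Cars crossed by step 3: 5

Answer: 5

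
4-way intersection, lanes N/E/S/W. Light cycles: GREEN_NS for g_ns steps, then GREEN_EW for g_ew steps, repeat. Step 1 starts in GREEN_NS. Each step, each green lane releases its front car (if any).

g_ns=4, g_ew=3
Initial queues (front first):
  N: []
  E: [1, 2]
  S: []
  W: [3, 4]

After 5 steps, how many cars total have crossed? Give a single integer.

Answer: 2

Derivation:
Step 1 [NS]: N:empty,E:wait,S:empty,W:wait | queues: N=0 E=2 S=0 W=2
Step 2 [NS]: N:empty,E:wait,S:empty,W:wait | queues: N=0 E=2 S=0 W=2
Step 3 [NS]: N:empty,E:wait,S:empty,W:wait | queues: N=0 E=2 S=0 W=2
Step 4 [NS]: N:empty,E:wait,S:empty,W:wait | queues: N=0 E=2 S=0 W=2
Step 5 [EW]: N:wait,E:car1-GO,S:wait,W:car3-GO | queues: N=0 E=1 S=0 W=1
Cars crossed by step 5: 2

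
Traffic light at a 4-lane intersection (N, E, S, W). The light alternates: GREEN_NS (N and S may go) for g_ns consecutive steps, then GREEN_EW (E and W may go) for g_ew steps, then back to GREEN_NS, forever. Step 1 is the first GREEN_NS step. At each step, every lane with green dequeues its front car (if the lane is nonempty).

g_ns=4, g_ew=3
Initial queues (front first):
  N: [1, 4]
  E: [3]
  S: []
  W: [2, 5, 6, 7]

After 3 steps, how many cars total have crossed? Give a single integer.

Answer: 2

Derivation:
Step 1 [NS]: N:car1-GO,E:wait,S:empty,W:wait | queues: N=1 E=1 S=0 W=4
Step 2 [NS]: N:car4-GO,E:wait,S:empty,W:wait | queues: N=0 E=1 S=0 W=4
Step 3 [NS]: N:empty,E:wait,S:empty,W:wait | queues: N=0 E=1 S=0 W=4
Cars crossed by step 3: 2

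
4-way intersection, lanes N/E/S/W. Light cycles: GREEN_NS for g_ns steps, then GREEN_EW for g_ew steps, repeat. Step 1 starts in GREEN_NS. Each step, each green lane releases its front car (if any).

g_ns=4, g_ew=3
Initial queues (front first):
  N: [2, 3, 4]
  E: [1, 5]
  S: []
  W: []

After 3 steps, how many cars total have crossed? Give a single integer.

Answer: 3

Derivation:
Step 1 [NS]: N:car2-GO,E:wait,S:empty,W:wait | queues: N=2 E=2 S=0 W=0
Step 2 [NS]: N:car3-GO,E:wait,S:empty,W:wait | queues: N=1 E=2 S=0 W=0
Step 3 [NS]: N:car4-GO,E:wait,S:empty,W:wait | queues: N=0 E=2 S=0 W=0
Cars crossed by step 3: 3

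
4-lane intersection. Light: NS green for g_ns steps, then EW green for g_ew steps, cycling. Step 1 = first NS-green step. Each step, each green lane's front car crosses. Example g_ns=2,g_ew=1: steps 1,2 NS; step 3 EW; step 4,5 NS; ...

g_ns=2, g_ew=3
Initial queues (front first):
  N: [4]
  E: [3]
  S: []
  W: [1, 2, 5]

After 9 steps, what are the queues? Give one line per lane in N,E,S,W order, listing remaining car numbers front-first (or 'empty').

Step 1 [NS]: N:car4-GO,E:wait,S:empty,W:wait | queues: N=0 E=1 S=0 W=3
Step 2 [NS]: N:empty,E:wait,S:empty,W:wait | queues: N=0 E=1 S=0 W=3
Step 3 [EW]: N:wait,E:car3-GO,S:wait,W:car1-GO | queues: N=0 E=0 S=0 W=2
Step 4 [EW]: N:wait,E:empty,S:wait,W:car2-GO | queues: N=0 E=0 S=0 W=1
Step 5 [EW]: N:wait,E:empty,S:wait,W:car5-GO | queues: N=0 E=0 S=0 W=0

N: empty
E: empty
S: empty
W: empty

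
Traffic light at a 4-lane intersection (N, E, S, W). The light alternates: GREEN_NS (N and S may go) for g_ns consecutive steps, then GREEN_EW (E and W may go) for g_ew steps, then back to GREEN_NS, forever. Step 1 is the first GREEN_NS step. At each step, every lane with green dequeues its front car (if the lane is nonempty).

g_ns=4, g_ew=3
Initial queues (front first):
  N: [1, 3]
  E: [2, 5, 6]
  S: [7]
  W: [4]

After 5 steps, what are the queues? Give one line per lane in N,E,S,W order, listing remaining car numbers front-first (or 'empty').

Step 1 [NS]: N:car1-GO,E:wait,S:car7-GO,W:wait | queues: N=1 E=3 S=0 W=1
Step 2 [NS]: N:car3-GO,E:wait,S:empty,W:wait | queues: N=0 E=3 S=0 W=1
Step 3 [NS]: N:empty,E:wait,S:empty,W:wait | queues: N=0 E=3 S=0 W=1
Step 4 [NS]: N:empty,E:wait,S:empty,W:wait | queues: N=0 E=3 S=0 W=1
Step 5 [EW]: N:wait,E:car2-GO,S:wait,W:car4-GO | queues: N=0 E=2 S=0 W=0

N: empty
E: 5 6
S: empty
W: empty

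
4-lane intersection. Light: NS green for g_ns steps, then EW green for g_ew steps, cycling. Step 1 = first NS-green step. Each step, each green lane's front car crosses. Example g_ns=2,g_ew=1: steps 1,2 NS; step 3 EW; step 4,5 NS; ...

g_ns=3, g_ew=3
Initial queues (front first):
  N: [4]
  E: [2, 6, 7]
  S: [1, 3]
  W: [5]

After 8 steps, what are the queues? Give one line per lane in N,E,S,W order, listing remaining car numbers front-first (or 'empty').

Step 1 [NS]: N:car4-GO,E:wait,S:car1-GO,W:wait | queues: N=0 E=3 S=1 W=1
Step 2 [NS]: N:empty,E:wait,S:car3-GO,W:wait | queues: N=0 E=3 S=0 W=1
Step 3 [NS]: N:empty,E:wait,S:empty,W:wait | queues: N=0 E=3 S=0 W=1
Step 4 [EW]: N:wait,E:car2-GO,S:wait,W:car5-GO | queues: N=0 E=2 S=0 W=0
Step 5 [EW]: N:wait,E:car6-GO,S:wait,W:empty | queues: N=0 E=1 S=0 W=0
Step 6 [EW]: N:wait,E:car7-GO,S:wait,W:empty | queues: N=0 E=0 S=0 W=0

N: empty
E: empty
S: empty
W: empty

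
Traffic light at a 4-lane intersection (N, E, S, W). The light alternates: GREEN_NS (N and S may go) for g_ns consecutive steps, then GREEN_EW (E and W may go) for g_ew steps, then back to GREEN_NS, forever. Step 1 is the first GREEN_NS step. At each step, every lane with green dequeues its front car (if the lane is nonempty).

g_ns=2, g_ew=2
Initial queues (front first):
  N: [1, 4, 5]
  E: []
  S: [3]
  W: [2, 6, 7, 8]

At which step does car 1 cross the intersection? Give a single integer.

Step 1 [NS]: N:car1-GO,E:wait,S:car3-GO,W:wait | queues: N=2 E=0 S=0 W=4
Step 2 [NS]: N:car4-GO,E:wait,S:empty,W:wait | queues: N=1 E=0 S=0 W=4
Step 3 [EW]: N:wait,E:empty,S:wait,W:car2-GO | queues: N=1 E=0 S=0 W=3
Step 4 [EW]: N:wait,E:empty,S:wait,W:car6-GO | queues: N=1 E=0 S=0 W=2
Step 5 [NS]: N:car5-GO,E:wait,S:empty,W:wait | queues: N=0 E=0 S=0 W=2
Step 6 [NS]: N:empty,E:wait,S:empty,W:wait | queues: N=0 E=0 S=0 W=2
Step 7 [EW]: N:wait,E:empty,S:wait,W:car7-GO | queues: N=0 E=0 S=0 W=1
Step 8 [EW]: N:wait,E:empty,S:wait,W:car8-GO | queues: N=0 E=0 S=0 W=0
Car 1 crosses at step 1

1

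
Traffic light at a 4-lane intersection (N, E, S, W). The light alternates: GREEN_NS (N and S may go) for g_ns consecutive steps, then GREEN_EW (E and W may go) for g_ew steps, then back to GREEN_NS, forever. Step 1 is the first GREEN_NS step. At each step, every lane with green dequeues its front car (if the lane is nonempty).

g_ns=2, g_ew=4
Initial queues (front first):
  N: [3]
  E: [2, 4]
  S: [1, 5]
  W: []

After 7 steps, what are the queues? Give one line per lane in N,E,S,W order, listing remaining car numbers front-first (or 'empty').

Step 1 [NS]: N:car3-GO,E:wait,S:car1-GO,W:wait | queues: N=0 E=2 S=1 W=0
Step 2 [NS]: N:empty,E:wait,S:car5-GO,W:wait | queues: N=0 E=2 S=0 W=0
Step 3 [EW]: N:wait,E:car2-GO,S:wait,W:empty | queues: N=0 E=1 S=0 W=0
Step 4 [EW]: N:wait,E:car4-GO,S:wait,W:empty | queues: N=0 E=0 S=0 W=0

N: empty
E: empty
S: empty
W: empty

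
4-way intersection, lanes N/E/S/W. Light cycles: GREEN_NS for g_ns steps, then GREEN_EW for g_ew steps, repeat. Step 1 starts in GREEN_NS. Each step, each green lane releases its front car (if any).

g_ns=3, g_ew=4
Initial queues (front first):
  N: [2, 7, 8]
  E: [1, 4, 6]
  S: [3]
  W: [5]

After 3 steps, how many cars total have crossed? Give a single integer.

Answer: 4

Derivation:
Step 1 [NS]: N:car2-GO,E:wait,S:car3-GO,W:wait | queues: N=2 E=3 S=0 W=1
Step 2 [NS]: N:car7-GO,E:wait,S:empty,W:wait | queues: N=1 E=3 S=0 W=1
Step 3 [NS]: N:car8-GO,E:wait,S:empty,W:wait | queues: N=0 E=3 S=0 W=1
Cars crossed by step 3: 4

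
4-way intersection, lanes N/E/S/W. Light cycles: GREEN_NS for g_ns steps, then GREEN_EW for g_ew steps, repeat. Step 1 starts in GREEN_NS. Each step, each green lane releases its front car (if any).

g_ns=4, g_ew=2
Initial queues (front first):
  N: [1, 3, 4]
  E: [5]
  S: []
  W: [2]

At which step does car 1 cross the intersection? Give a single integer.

Step 1 [NS]: N:car1-GO,E:wait,S:empty,W:wait | queues: N=2 E=1 S=0 W=1
Step 2 [NS]: N:car3-GO,E:wait,S:empty,W:wait | queues: N=1 E=1 S=0 W=1
Step 3 [NS]: N:car4-GO,E:wait,S:empty,W:wait | queues: N=0 E=1 S=0 W=1
Step 4 [NS]: N:empty,E:wait,S:empty,W:wait | queues: N=0 E=1 S=0 W=1
Step 5 [EW]: N:wait,E:car5-GO,S:wait,W:car2-GO | queues: N=0 E=0 S=0 W=0
Car 1 crosses at step 1

1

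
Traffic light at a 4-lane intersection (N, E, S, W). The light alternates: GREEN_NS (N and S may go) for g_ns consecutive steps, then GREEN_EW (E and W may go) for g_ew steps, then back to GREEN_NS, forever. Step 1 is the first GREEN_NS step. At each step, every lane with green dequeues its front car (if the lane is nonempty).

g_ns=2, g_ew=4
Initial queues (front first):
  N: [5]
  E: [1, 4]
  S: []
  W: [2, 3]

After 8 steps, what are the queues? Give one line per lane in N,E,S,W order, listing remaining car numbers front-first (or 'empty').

Step 1 [NS]: N:car5-GO,E:wait,S:empty,W:wait | queues: N=0 E=2 S=0 W=2
Step 2 [NS]: N:empty,E:wait,S:empty,W:wait | queues: N=0 E=2 S=0 W=2
Step 3 [EW]: N:wait,E:car1-GO,S:wait,W:car2-GO | queues: N=0 E=1 S=0 W=1
Step 4 [EW]: N:wait,E:car4-GO,S:wait,W:car3-GO | queues: N=0 E=0 S=0 W=0

N: empty
E: empty
S: empty
W: empty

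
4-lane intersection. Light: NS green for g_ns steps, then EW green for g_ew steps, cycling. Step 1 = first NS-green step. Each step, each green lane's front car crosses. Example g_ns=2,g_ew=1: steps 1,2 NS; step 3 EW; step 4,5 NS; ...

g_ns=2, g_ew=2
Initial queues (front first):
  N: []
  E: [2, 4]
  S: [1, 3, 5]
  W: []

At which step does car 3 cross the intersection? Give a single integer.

Step 1 [NS]: N:empty,E:wait,S:car1-GO,W:wait | queues: N=0 E=2 S=2 W=0
Step 2 [NS]: N:empty,E:wait,S:car3-GO,W:wait | queues: N=0 E=2 S=1 W=0
Step 3 [EW]: N:wait,E:car2-GO,S:wait,W:empty | queues: N=0 E=1 S=1 W=0
Step 4 [EW]: N:wait,E:car4-GO,S:wait,W:empty | queues: N=0 E=0 S=1 W=0
Step 5 [NS]: N:empty,E:wait,S:car5-GO,W:wait | queues: N=0 E=0 S=0 W=0
Car 3 crosses at step 2

2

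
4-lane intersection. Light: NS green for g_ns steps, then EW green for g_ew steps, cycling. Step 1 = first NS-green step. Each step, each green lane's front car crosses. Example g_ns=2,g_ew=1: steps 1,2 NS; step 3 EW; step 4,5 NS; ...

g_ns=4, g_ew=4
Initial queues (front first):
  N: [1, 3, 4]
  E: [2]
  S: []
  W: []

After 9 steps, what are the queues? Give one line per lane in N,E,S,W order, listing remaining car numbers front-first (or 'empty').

Step 1 [NS]: N:car1-GO,E:wait,S:empty,W:wait | queues: N=2 E=1 S=0 W=0
Step 2 [NS]: N:car3-GO,E:wait,S:empty,W:wait | queues: N=1 E=1 S=0 W=0
Step 3 [NS]: N:car4-GO,E:wait,S:empty,W:wait | queues: N=0 E=1 S=0 W=0
Step 4 [NS]: N:empty,E:wait,S:empty,W:wait | queues: N=0 E=1 S=0 W=0
Step 5 [EW]: N:wait,E:car2-GO,S:wait,W:empty | queues: N=0 E=0 S=0 W=0

N: empty
E: empty
S: empty
W: empty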